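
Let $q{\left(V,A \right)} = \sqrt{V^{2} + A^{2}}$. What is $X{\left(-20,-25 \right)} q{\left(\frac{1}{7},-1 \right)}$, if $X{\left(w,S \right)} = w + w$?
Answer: $- \frac{200 \sqrt{2}}{7} \approx -40.406$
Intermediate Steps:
$X{\left(w,S \right)} = 2 w$
$q{\left(V,A \right)} = \sqrt{A^{2} + V^{2}}$
$X{\left(-20,-25 \right)} q{\left(\frac{1}{7},-1 \right)} = 2 \left(-20\right) \sqrt{\left(-1\right)^{2} + \left(\frac{1}{7}\right)^{2}} = - 40 \sqrt{1 + \left(\frac{1}{7}\right)^{2}} = - 40 \sqrt{1 + \frac{1}{49}} = - 40 \sqrt{\frac{50}{49}} = - 40 \frac{5 \sqrt{2}}{7} = - \frac{200 \sqrt{2}}{7}$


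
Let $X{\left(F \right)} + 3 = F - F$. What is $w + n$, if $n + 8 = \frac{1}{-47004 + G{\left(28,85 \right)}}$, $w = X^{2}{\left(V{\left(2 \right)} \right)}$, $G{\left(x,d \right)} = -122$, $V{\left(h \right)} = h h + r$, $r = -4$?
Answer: $\frac{47125}{47126} \approx 0.99998$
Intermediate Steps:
$V{\left(h \right)} = -4 + h^{2}$ ($V{\left(h \right)} = h h - 4 = h^{2} - 4 = -4 + h^{2}$)
$X{\left(F \right)} = -3$ ($X{\left(F \right)} = -3 + \left(F - F\right) = -3 + 0 = -3$)
$w = 9$ ($w = \left(-3\right)^{2} = 9$)
$n = - \frac{377009}{47126}$ ($n = -8 + \frac{1}{-47004 - 122} = -8 + \frac{1}{-47126} = -8 - \frac{1}{47126} = - \frac{377009}{47126} \approx -8.0$)
$w + n = 9 - \frac{377009}{47126} = \frac{47125}{47126}$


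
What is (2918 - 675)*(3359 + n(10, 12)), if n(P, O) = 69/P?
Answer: 75497137/10 ≈ 7.5497e+6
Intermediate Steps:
(2918 - 675)*(3359 + n(10, 12)) = (2918 - 675)*(3359 + 69/10) = 2243*(3359 + 69*(1/10)) = 2243*(3359 + 69/10) = 2243*(33659/10) = 75497137/10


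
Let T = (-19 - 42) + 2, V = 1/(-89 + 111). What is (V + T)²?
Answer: 1682209/484 ≈ 3475.6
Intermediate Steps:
V = 1/22 ≈ 0.045455
T = -59 (T = -61 + 2 = -59)
(V + T)² = (1/22 - 59)² = (-1297/22)² = 1682209/484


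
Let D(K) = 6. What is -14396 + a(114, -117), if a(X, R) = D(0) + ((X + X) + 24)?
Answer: -14138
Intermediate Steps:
a(X, R) = 30 + 2*X (a(X, R) = 6 + ((X + X) + 24) = 6 + (2*X + 24) = 6 + (24 + 2*X) = 30 + 2*X)
-14396 + a(114, -117) = -14396 + (30 + 2*114) = -14396 + (30 + 228) = -14396 + 258 = -14138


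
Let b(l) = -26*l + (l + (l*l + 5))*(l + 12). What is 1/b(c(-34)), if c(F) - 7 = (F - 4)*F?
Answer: 1/2213858481 ≈ 4.5170e-10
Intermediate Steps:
c(F) = 7 + F*(-4 + F) (c(F) = 7 + (F - 4)*F = 7 + (-4 + F)*F = 7 + F*(-4 + F))
b(l) = -26*l + (12 + l)*(5 + l + l²) (b(l) = -26*l + (l + (l² + 5))*(12 + l) = -26*l + (l + (5 + l²))*(12 + l) = -26*l + (5 + l + l²)*(12 + l) = -26*l + (12 + l)*(5 + l + l²))
1/b(c(-34)) = 1/(60 + (7 + (-34)² - 4*(-34))³ - 9*(7 + (-34)² - 4*(-34)) + 13*(7 + (-34)² - 4*(-34))²) = 1/(60 + (7 + 1156 + 136)³ - 9*(7 + 1156 + 136) + 13*(7 + 1156 + 136)²) = 1/(60 + 1299³ - 9*1299 + 13*1299²) = 1/(60 + 2191933899 - 11691 + 13*1687401) = 1/(60 + 2191933899 - 11691 + 21936213) = 1/2213858481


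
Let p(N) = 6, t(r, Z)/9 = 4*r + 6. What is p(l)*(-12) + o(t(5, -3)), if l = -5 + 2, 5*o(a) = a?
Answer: -126/5 ≈ -25.200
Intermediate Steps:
t(r, Z) = 54 + 36*r (t(r, Z) = 9*(4*r + 6) = 9*(6 + 4*r) = 54 + 36*r)
o(a) = a/5
l = -3
p(l)*(-12) + o(t(5, -3)) = 6*(-12) + (54 + 36*5)/5 = -72 + (54 + 180)/5 = -72 + (1/5)*234 = -72 + 234/5 = -126/5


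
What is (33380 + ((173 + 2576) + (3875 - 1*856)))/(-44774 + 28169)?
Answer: -39148/16605 ≈ -2.3576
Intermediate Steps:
(33380 + ((173 + 2576) + (3875 - 1*856)))/(-44774 + 28169) = (33380 + (2749 + (3875 - 856)))/(-16605) = (33380 + (2749 + 3019))*(-1/16605) = (33380 + 5768)*(-1/16605) = 39148*(-1/16605) = -39148/16605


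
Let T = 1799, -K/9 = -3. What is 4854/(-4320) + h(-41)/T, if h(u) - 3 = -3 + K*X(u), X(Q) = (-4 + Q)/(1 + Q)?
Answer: -1433521/1295280 ≈ -1.1067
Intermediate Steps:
K = 27 (K = -9*(-3) = 27)
X(Q) = (-4 + Q)/(1 + Q)
h(u) = 27*(-4 + u)/(1 + u) (h(u) = 3 + (-3 + 27*((-4 + u)/(1 + u))) = 3 + (-3 + 27*(-4 + u)/(1 + u)) = 27*(-4 + u)/(1 + u))
4854/(-4320) + h(-41)/T = 4854/(-4320) + (27*(-4 - 41)/(1 - 41))/1799 = 4854*(-1/4320) + (27*(-45)/(-40))*(1/1799) = -809/720 + (27*(-1/40)*(-45))*(1/1799) = -809/720 + (243/8)*(1/1799) = -809/720 + 243/14392 = -1433521/1295280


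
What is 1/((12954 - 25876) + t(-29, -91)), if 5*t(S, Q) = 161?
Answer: -5/64449 ≈ -7.7581e-5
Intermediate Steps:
t(S, Q) = 161/5 (t(S, Q) = (⅕)*161 = 161/5)
1/((12954 - 25876) + t(-29, -91)) = 1/((12954 - 25876) + 161/5) = 1/(-12922 + 161/5) = 1/(-64449/5) = -5/64449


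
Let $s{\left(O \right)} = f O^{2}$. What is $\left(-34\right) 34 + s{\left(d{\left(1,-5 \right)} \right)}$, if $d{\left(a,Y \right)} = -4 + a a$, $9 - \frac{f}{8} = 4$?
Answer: $-796$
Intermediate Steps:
$f = 40$ ($f = 72 - 32 = 40$)
$d{\left(a,Y \right)} = -4 + a^{2}$
$s{\left(O \right)} = 40 O^{2}$
$\left(-34\right) 34 + s{\left(d{\left(1,-5 \right)} \right)} = \left(-34\right) 34 + 40 \left(-4 + 1^{2}\right)^{2} = -1156 + 40 \left(-4 + 1\right)^{2} = -1156 + 40 \left(-3\right)^{2} = -1156 + 40 \cdot 9 = -1156 + 360 = -796$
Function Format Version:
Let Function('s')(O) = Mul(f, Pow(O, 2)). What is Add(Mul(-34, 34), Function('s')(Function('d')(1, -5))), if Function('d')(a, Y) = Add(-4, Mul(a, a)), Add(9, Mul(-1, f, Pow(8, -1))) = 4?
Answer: -796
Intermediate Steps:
f = 40 (f = Add(72, Mul(-8, 4)) = Add(72, -32) = 40)
Function('d')(a, Y) = Add(-4, Pow(a, 2))
Function('s')(O) = Mul(40, Pow(O, 2))
Add(Mul(-34, 34), Function('s')(Function('d')(1, -5))) = Add(Mul(-34, 34), Mul(40, Pow(Add(-4, Pow(1, 2)), 2))) = Add(-1156, Mul(40, Pow(Add(-4, 1), 2))) = Add(-1156, Mul(40, Pow(-3, 2))) = Add(-1156, Mul(40, 9)) = Add(-1156, 360) = -796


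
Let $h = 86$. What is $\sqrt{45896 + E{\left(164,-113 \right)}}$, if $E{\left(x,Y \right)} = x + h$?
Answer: $\sqrt{46146} \approx 214.82$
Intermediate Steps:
$E{\left(x,Y \right)} = 86 + x$ ($E{\left(x,Y \right)} = x + 86 = 86 + x$)
$\sqrt{45896 + E{\left(164,-113 \right)}} = \sqrt{45896 + \left(86 + 164\right)} = \sqrt{45896 + 250} = \sqrt{46146}$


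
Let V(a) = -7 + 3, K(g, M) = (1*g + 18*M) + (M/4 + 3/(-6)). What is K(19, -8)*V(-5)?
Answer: 510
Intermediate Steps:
K(g, M) = -1/2 + g + 73*M/4 (K(g, M) = (g + 18*M) + (M*(1/4) + 3*(-1/6)) = (g + 18*M) + (M/4 - 1/2) = (g + 18*M) + (-1/2 + M/4) = -1/2 + g + 73*M/4)
V(a) = -4
K(19, -8)*V(-5) = (-1/2 + 19 + (73/4)*(-8))*(-4) = (-1/2 + 19 - 146)*(-4) = -255/2*(-4) = 510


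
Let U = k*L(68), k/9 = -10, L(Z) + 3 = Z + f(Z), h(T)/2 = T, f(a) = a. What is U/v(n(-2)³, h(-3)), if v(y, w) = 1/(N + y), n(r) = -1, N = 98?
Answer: -1161090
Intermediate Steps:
h(T) = 2*T
L(Z) = -3 + 2*Z (L(Z) = -3 + (Z + Z) = -3 + 2*Z)
k = -90 (k = 9*(-10) = -90)
v(y, w) = 1/(98 + y)
U = -11970 (U = -90*(-3 + 2*68) = -90*(-3 + 136) = -90*133 = -11970)
U/v(n(-2)³, h(-3)) = -11970/(1/(98 + (-1)³)) = -11970/(1/(98 - 1)) = -11970/(1/97) = -11970/1/97 = -11970*97 = -1161090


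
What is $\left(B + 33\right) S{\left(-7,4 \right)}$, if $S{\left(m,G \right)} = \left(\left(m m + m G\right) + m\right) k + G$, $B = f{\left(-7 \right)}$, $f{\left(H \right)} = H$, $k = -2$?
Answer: $-624$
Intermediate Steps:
$B = -7$
$S{\left(m,G \right)} = G - 2 m - 2 m^{2} - 2 G m$ ($S{\left(m,G \right)} = \left(\left(m m + m G\right) + m\right) \left(-2\right) + G = \left(\left(m^{2} + G m\right) + m\right) \left(-2\right) + G = \left(m + m^{2} + G m\right) \left(-2\right) + G = \left(- 2 m - 2 m^{2} - 2 G m\right) + G = G - 2 m - 2 m^{2} - 2 G m$)
$\left(B + 33\right) S{\left(-7,4 \right)} = \left(-7 + 33\right) \left(4 - -14 - 2 \left(-7\right)^{2} - 8 \left(-7\right)\right) = 26 \left(4 + 14 - 98 + 56\right) = 26 \left(-24\right) = -624$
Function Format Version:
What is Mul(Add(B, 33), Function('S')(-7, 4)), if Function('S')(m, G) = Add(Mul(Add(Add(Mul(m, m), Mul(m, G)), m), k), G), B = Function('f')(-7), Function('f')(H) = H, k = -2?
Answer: -624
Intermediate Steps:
B = -7
Function('S')(m, G) = Add(G, Mul(-2, m), Mul(-2, Pow(m, 2)), Mul(-2, G, m)) (Function('S')(m, G) = Add(Mul(Add(Add(Mul(m, m), Mul(m, G)), m), -2), G) = Add(Mul(Add(Add(Pow(m, 2), Mul(G, m)), m), -2), G) = Add(Mul(Add(m, Pow(m, 2), Mul(G, m)), -2), G) = Add(Add(Mul(-2, m), Mul(-2, Pow(m, 2)), Mul(-2, G, m)), G) = Add(G, Mul(-2, m), Mul(-2, Pow(m, 2)), Mul(-2, G, m)))
Mul(Add(B, 33), Function('S')(-7, 4)) = Mul(Add(-7, 33), Add(4, Mul(-2, -7), Mul(-2, Pow(-7, 2)), Mul(-2, 4, -7))) = Mul(26, Add(4, 14, Mul(-2, 49), 56)) = Mul(26, Add(4, 14, -98, 56)) = Mul(26, -24) = -624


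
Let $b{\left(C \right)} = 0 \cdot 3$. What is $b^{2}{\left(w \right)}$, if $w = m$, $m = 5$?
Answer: $0$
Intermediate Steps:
$w = 5$
$b{\left(C \right)} = 0$
$b^{2}{\left(w \right)} = 0^{2} = 0$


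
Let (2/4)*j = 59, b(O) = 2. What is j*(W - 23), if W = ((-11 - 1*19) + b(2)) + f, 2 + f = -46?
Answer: -11682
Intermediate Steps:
f = -48 (f = -2 - 46 = -48)
W = -76 (W = ((-11 - 1*19) + 2) - 48 = ((-11 - 19) + 2) - 48 = (-30 + 2) - 48 = -28 - 48 = -76)
j = 118 (j = 2*59 = 118)
j*(W - 23) = 118*(-76 - 23) = 118*(-99) = -11682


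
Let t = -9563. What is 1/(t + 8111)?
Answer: -1/1452 ≈ -0.00068871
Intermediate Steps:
1/(t + 8111) = 1/(-9563 + 8111) = 1/(-1452) = -1/1452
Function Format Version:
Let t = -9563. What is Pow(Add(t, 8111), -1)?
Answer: Rational(-1, 1452) ≈ -0.00068871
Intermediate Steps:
Pow(Add(t, 8111), -1) = Pow(Add(-9563, 8111), -1) = Pow(-1452, -1) = Rational(-1, 1452)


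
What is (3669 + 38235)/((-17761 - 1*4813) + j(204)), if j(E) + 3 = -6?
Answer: -41904/22583 ≈ -1.8556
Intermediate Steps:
j(E) = -9 (j(E) = -3 - 6 = -9)
(3669 + 38235)/((-17761 - 1*4813) + j(204)) = (3669 + 38235)/((-17761 - 1*4813) - 9) = 41904/((-17761 - 4813) - 9) = 41904/(-22574 - 9) = 41904/(-22583) = 41904*(-1/22583) = -41904/22583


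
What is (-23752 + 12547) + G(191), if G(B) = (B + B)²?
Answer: 134719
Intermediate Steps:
G(B) = 4*B² (G(B) = (2*B)² = 4*B²)
(-23752 + 12547) + G(191) = (-23752 + 12547) + 4*191² = -11205 + 4*36481 = -11205 + 145924 = 134719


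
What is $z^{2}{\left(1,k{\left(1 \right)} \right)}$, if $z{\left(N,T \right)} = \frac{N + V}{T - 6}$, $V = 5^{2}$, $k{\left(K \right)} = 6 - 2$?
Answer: $169$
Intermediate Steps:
$k{\left(K \right)} = 4$ ($k{\left(K \right)} = 6 - 2 = 4$)
$V = 25$
$z{\left(N,T \right)} = \frac{25 + N}{-6 + T}$ ($z{\left(N,T \right)} = \frac{N + 25}{T - 6} = \frac{25 + N}{-6 + T}$)
$z^{2}{\left(1,k{\left(1 \right)} \right)} = \left(\frac{25 + 1}{-6 + 4}\right)^{2} = \left(\frac{1}{-2} \cdot 26\right)^{2} = \left(\left(- \frac{1}{2}\right) 26\right)^{2} = \left(-13\right)^{2} = 169$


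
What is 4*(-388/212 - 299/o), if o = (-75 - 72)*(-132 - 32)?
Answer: -2354323/319431 ≈ -7.3704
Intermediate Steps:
o = 24108 (o = -147*(-164) = 24108)
4*(-388/212 - 299/o) = 4*(-388/212 - 299/24108) = 4*(-388*1/212 - 299*1/24108) = 4*(-97/53 - 299/24108) = 4*(-2354323/1277724) = -2354323/319431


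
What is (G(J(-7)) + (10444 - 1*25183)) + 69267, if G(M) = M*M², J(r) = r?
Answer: 54185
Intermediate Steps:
G(M) = M³
(G(J(-7)) + (10444 - 1*25183)) + 69267 = ((-7)³ + (10444 - 1*25183)) + 69267 = (-343 + (10444 - 25183)) + 69267 = (-343 - 14739) + 69267 = -15082 + 69267 = 54185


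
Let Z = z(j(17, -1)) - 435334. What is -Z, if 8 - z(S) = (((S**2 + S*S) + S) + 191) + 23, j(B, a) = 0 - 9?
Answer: 435693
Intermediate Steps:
j(B, a) = -9
z(S) = -206 - S - 2*S**2 (z(S) = 8 - ((((S**2 + S*S) + S) + 191) + 23) = 8 - ((((S**2 + S**2) + S) + 191) + 23) = 8 - (((2*S**2 + S) + 191) + 23) = 8 - (((S + 2*S**2) + 191) + 23) = 8 - ((191 + S + 2*S**2) + 23) = 8 - (214 + S + 2*S**2) = 8 + (-214 - S - 2*S**2) = -206 - S - 2*S**2)
Z = -435693 (Z = (-206 - 1*(-9) - 2*(-9)**2) - 435334 = (-206 + 9 - 2*81) - 435334 = (-206 + 9 - 162) - 435334 = -359 - 435334 = -435693)
-Z = -1*(-435693) = 435693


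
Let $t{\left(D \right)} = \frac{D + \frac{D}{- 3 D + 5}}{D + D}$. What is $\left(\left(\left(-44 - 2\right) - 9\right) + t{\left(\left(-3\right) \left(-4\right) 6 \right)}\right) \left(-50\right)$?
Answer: $\frac{575000}{211} \approx 2725.1$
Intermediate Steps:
$t{\left(D \right)} = \frac{D + \frac{D}{5 - 3 D}}{2 D}$
$\left(\left(\left(-44 - 2\right) - 9\right) + t{\left(\left(-3\right) \left(-4\right) 6 \right)}\right) \left(-50\right) = \left(\left(\left(-44 - 2\right) - 9\right) + \frac{3 \left(-2 + \left(-3\right) \left(-4\right) 6\right)}{2 \left(-5 + 3 \left(-3\right) \left(-4\right) 6\right)}\right) \left(-50\right) = \left(\left(-46 - 9\right) + \frac{3 \left(-2 + 12 \cdot 6\right)}{2 \left(-5 + 3 \cdot 12 \cdot 6\right)}\right) \left(-50\right) = \left(-55 + \frac{3 \left(-2 + 72\right)}{2 \left(-5 + 3 \cdot 72\right)}\right) \left(-50\right) = \left(-55 + \frac{3}{2} \frac{1}{-5 + 216} \cdot 70\right) \left(-50\right) = \left(-55 + \frac{3}{2} \cdot \frac{1}{211} \cdot 70\right) \left(-50\right) = \left(-55 + \frac{105}{211}\right) \left(-50\right) = \left(- \frac{11500}{211}\right) \left(-50\right) = \frac{575000}{211}$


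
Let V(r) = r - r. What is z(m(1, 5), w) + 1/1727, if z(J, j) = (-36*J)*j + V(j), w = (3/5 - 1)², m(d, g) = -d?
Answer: 248713/43175 ≈ 5.7606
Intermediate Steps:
V(r) = 0
w = 4/25 (w = (3*(⅕) - 1)² = (⅗ - 1)² = (-⅖)² = 4/25 ≈ 0.16000)
z(J, j) = -36*J*j (z(J, j) = (-36*J)*j + 0 = -36*J*j + 0 = -36*J*j)
z(m(1, 5), w) + 1/1727 = -36*(-1*1)*4/25 + 1/1727 = -36*(-1)*4/25 + 1/1727 = 144/25 + 1/1727 = 248713/43175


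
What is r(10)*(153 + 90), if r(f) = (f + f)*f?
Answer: 48600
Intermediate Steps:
r(f) = 2*f**2 (r(f) = (2*f)*f = 2*f**2)
r(10)*(153 + 90) = (2*10**2)*(153 + 90) = (2*100)*243 = 200*243 = 48600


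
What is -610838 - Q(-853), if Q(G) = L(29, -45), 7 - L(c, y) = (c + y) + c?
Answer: -610832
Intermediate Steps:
L(c, y) = 7 - y - 2*c (L(c, y) = 7 - ((c + y) + c) = 7 - (y + 2*c) = 7 + (-y - 2*c) = 7 - y - 2*c)
Q(G) = -6 (Q(G) = 7 - 1*(-45) - 2*29 = 7 + 45 - 58 = -6)
-610838 - Q(-853) = -610838 - 1*(-6) = -610838 + 6 = -610832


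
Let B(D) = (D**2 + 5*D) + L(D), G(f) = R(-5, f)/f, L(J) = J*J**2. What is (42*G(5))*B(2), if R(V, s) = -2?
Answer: -1848/5 ≈ -369.60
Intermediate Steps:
L(J) = J**3
G(f) = -2/f
B(D) = D**2 + D**3 + 5*D (B(D) = (D**2 + 5*D) + D**3 = D**2 + D**3 + 5*D)
(42*G(5))*B(2) = (42*(-2/5))*(2*(5 + 2 + 2**2)) = (42*(-2*1/5))*(2*(5 + 2 + 4)) = (42*(-2/5))*(2*11) = -84/5*22 = -1848/5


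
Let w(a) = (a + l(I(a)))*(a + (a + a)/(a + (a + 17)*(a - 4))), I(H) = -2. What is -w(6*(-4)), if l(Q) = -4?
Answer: -29232/43 ≈ -679.81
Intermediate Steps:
w(a) = (-4 + a)*(a + 2*a/(a + (-4 + a)*(17 + a))) (w(a) = (a - 4)*(a + (a + a)/(a + (a + 17)*(a - 4))) = (-4 + a)*(a + (2*a)/(a + (17 + a)*(-4 + a))) = (-4 + a)*(a + (2*a)/(a + (-4 + a)*(17 + a))) = (-4 + a)*(a + 2*a/(a + (-4 + a)*(17 + a))))
-w(6*(-4)) = -6*(-4)*(264 + (6*(-4))³ - 732*(-4) + 10*(6*(-4))²)/(-68 + (6*(-4))² + 14*(6*(-4))) = -(-24)*(264 + (-24)³ - 122*(-24) + 10*(-24)²)/(-68 + (-24)² + 14*(-24)) = -(-24)*(264 - 13824 + 2928 + 10*576)/(-68 + 576 - 336) = -(-24)*(264 - 13824 + 2928 + 5760)/172 = -(-24)*(-4872)/172 = -1*29232/43 = -29232/43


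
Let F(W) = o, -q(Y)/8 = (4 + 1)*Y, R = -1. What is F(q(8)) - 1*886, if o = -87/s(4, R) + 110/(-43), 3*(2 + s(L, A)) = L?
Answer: -65193/86 ≈ -758.06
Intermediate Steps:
s(L, A) = -2 + L/3
q(Y) = -40*Y (q(Y) = -8*(4 + 1)*Y = -40*Y)
o = 11003/86 (o = -87/(-2 + (1/3)*4) + 110/(-43) = -87/(-2 + 4/3) + 110*(-1/43) = -87/(-2/3) - 110/43 = -87*(-3/2) - 110/43 = 261/2 - 110/43 = 11003/86 ≈ 127.94)
F(W) = 11003/86
F(q(8)) - 1*886 = 11003/86 - 1*886 = 11003/86 - 886 = -65193/86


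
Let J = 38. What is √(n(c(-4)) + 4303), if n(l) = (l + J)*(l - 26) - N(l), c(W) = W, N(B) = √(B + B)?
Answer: √(3283 - 2*I*√2) ≈ 57.297 - 0.0247*I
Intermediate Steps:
N(B) = √2*√B (N(B) = √(2*B) = √2*√B)
n(l) = (-26 + l)*(38 + l) - √2*√l (n(l) = (l + 38)*(l - 26) - √2*√l = (38 + l)*(-26 + l) - √2*√l = (-26 + l)*(38 + l) - √2*√l)
√(n(c(-4)) + 4303) = √((-988 + (-4)² + 12*(-4) - √2*√(-4)) + 4303) = √((-988 + 16 - 48 - √2*2*I) + 4303) = √((-988 + 16 - 48 - 2*I*√2) + 4303) = √((-1020 - 2*I*√2) + 4303) = √(3283 - 2*I*√2)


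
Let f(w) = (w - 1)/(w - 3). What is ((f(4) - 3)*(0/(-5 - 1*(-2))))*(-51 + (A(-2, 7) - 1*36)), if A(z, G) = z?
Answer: 0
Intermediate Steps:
f(w) = (-1 + w)/(-3 + w)
((f(4) - 3)*(0/(-5 - 1*(-2))))*(-51 + (A(-2, 7) - 1*36)) = (((-1 + 4)/(-3 + 4) - 3)*(0/(-5 - 1*(-2))))*(-51 + (-2 - 1*36)) = ((3/1 - 3)*(0/(-5 + 2)))*(-51 + (-2 - 36)) = ((1*3 - 3)*(0/(-3)))*(-51 - 38) = ((3 - 3)*(0*(-⅓)))*(-89) = (0*0)*(-89) = 0*(-89) = 0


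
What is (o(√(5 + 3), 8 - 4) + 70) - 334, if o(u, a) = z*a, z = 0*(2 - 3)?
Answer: -264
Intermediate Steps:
z = 0 (z = 0*(-1) = 0)
o(u, a) = 0 (o(u, a) = 0*a = 0)
(o(√(5 + 3), 8 - 4) + 70) - 334 = (0 + 70) - 334 = 70 - 334 = -264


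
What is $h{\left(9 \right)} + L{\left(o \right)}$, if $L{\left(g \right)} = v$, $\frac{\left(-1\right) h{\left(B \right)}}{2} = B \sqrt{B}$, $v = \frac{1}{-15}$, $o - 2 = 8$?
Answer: $- \frac{811}{15} \approx -54.067$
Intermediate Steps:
$o = 10$ ($o = 2 + 8 = 10$)
$v = - \frac{1}{15} \approx -0.066667$
$h{\left(B \right)} = - 2 B^{\frac{3}{2}}$ ($h{\left(B \right)} = - 2 B \sqrt{B} = - 2 B^{\frac{3}{2}}$)
$L{\left(g \right)} = - \frac{1}{15}$
$h{\left(9 \right)} + L{\left(o \right)} = - 2 \cdot 9^{\frac{3}{2}} - \frac{1}{15} = \left(-2\right) 27 - \frac{1}{15} = -54 - \frac{1}{15} = - \frac{811}{15}$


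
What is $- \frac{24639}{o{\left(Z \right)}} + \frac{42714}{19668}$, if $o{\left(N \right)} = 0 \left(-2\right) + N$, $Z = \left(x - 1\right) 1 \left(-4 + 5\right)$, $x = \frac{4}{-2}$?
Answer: $\frac{26929333}{3278} \approx 8215.2$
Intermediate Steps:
$x = -2$ ($x = 4 \left(- \frac{1}{2}\right) = -2$)
$Z = -3$ ($Z = \left(-2 - 1\right) 1 \left(-4 + 5\right) = - 3 \cdot 1 \cdot 1 = \left(-3\right) 1 = -3$)
$o{\left(N \right)} = N$ ($o{\left(N \right)} = 0 + N = N$)
$- \frac{24639}{o{\left(Z \right)}} + \frac{42714}{19668} = - \frac{24639}{-3} + \frac{42714}{19668} = \left(-24639\right) \left(- \frac{1}{3}\right) + 42714 \cdot \frac{1}{19668} = 8213 + \frac{7119}{3278} = \frac{26929333}{3278}$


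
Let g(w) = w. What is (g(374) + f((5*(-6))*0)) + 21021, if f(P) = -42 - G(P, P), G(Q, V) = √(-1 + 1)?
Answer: 21353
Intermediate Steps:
G(Q, V) = 0 (G(Q, V) = √0 = 0)
f(P) = -42 (f(P) = -42 - 1*0 = -42 + 0 = -42)
(g(374) + f((5*(-6))*0)) + 21021 = (374 - 42) + 21021 = 332 + 21021 = 21353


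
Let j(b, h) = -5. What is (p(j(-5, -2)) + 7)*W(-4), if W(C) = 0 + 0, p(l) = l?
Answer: 0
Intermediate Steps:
W(C) = 0
(p(j(-5, -2)) + 7)*W(-4) = (-5 + 7)*0 = 2*0 = 0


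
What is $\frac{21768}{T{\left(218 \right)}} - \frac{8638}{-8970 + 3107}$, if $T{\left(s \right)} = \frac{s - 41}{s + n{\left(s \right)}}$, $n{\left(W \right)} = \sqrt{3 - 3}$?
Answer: $\frac{9274649946}{345917} \approx 26812.0$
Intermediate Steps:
$n{\left(W \right)} = 0$ ($n{\left(W \right)} = \sqrt{0} = 0$)
$T{\left(s \right)} = \frac{-41 + s}{s}$ ($T{\left(s \right)} = \frac{s - 41}{s + 0} = \frac{-41 + s}{s}$)
$\frac{21768}{T{\left(218 \right)}} - \frac{8638}{-8970 + 3107} = \frac{21768}{\frac{1}{218} \left(-41 + 218\right)} - \frac{8638}{-8970 + 3107} = \frac{21768}{\frac{1}{218} \cdot 177} - \frac{8638}{-5863} = \frac{21768}{\frac{177}{218}} - - \frac{8638}{5863} = 21768 \cdot \frac{218}{177} + \frac{8638}{5863} = \frac{1581808}{59} + \frac{8638}{5863} = \frac{9274649946}{345917}$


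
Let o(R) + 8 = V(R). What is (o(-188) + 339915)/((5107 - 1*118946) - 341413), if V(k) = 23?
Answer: -169965/227626 ≈ -0.74669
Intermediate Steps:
o(R) = 15 (o(R) = -8 + 23 = 15)
(o(-188) + 339915)/((5107 - 1*118946) - 341413) = (15 + 339915)/((5107 - 1*118946) - 341413) = 339930/((5107 - 118946) - 341413) = 339930/(-113839 - 341413) = 339930/(-455252) = 339930*(-1/455252) = -169965/227626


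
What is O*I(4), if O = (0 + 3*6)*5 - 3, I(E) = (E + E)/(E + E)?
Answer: 87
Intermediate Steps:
I(E) = 1 (I(E) = (2*E)/((2*E)) = (2*E)*(1/(2*E)) = 1)
O = 87 (O = (0 + 18)*5 - 3 = 18*5 - 3 = 90 - 3 = 87)
O*I(4) = 87*1 = 87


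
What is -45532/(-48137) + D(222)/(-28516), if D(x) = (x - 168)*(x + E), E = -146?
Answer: 275209066/343168673 ≈ 0.80196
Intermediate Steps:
D(x) = (-168 + x)*(-146 + x) (D(x) = (x - 168)*(x - 146) = (-168 + x)*(-146 + x))
-45532/(-48137) + D(222)/(-28516) = -45532/(-48137) + (24528 + 222**2 - 314*222)/(-28516) = -45532*(-1/48137) + (24528 + 49284 - 69708)*(-1/28516) = 45532/48137 + 4104*(-1/28516) = 45532/48137 - 1026/7129 = 275209066/343168673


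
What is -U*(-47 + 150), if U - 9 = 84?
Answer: -9579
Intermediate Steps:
U = 93 (U = 9 + 84 = 93)
-U*(-47 + 150) = -93*(-47 + 150) = -93*103 = -1*9579 = -9579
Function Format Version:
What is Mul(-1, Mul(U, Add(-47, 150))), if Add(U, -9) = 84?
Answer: -9579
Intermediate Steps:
U = 93 (U = Add(9, 84) = 93)
Mul(-1, Mul(U, Add(-47, 150))) = Mul(-1, Mul(93, Add(-47, 150))) = Mul(-1, Mul(93, 103)) = Mul(-1, 9579) = -9579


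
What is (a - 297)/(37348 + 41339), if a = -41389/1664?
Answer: -535597/130935168 ≈ -0.0040905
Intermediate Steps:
a = -41389/1664 (a = -41389*1/1664 = -41389/1664 ≈ -24.873)
(a - 297)/(37348 + 41339) = (-41389/1664 - 297)/(37348 + 41339) = -535597/1664/78687 = -535597/1664*1/78687 = -535597/130935168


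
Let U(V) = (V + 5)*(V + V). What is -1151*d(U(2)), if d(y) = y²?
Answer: -902384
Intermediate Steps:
U(V) = 2*V*(5 + V) (U(V) = (5 + V)*(2*V) = 2*V*(5 + V))
-1151*d(U(2)) = -1151*16*(5 + 2)² = -1151*(2*2*7)² = -1151*28² = -1151*784 = -902384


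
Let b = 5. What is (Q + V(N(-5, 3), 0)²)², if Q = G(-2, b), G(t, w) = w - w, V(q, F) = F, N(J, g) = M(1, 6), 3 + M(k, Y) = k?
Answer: 0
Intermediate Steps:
M(k, Y) = -3 + k
N(J, g) = -2 (N(J, g) = -3 + 1 = -2)
G(t, w) = 0
Q = 0
(Q + V(N(-5, 3), 0)²)² = (0 + 0²)² = (0 + 0)² = 0² = 0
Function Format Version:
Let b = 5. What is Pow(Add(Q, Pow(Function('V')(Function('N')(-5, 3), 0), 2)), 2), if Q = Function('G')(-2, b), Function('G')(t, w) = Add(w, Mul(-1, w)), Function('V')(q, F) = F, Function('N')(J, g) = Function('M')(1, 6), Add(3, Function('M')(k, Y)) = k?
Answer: 0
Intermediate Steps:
Function('M')(k, Y) = Add(-3, k)
Function('N')(J, g) = -2 (Function('N')(J, g) = Add(-3, 1) = -2)
Function('G')(t, w) = 0
Q = 0
Pow(Add(Q, Pow(Function('V')(Function('N')(-5, 3), 0), 2)), 2) = Pow(Add(0, Pow(0, 2)), 2) = Pow(Add(0, 0), 2) = Pow(0, 2) = 0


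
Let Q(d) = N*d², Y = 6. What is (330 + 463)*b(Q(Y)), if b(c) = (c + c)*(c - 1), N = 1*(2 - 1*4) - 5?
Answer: 101117016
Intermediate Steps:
N = -7 (N = 1*(2 - 4) - 5 = 1*(-2) - 5 = -2 - 5 = -7)
Q(d) = -7*d²
b(c) = 2*c*(-1 + c) (b(c) = (2*c)*(-1 + c) = 2*c*(-1 + c))
(330 + 463)*b(Q(Y)) = (330 + 463)*(2*(-7*6²)*(-1 - 7*6²)) = 793*(2*(-7*36)*(-1 - 7*36)) = 793*(2*(-252)*(-1 - 252)) = 793*(2*(-252)*(-253)) = 793*127512 = 101117016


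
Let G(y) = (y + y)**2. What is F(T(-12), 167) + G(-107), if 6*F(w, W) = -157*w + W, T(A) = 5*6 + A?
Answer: 272117/6 ≈ 45353.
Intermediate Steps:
G(y) = 4*y**2 (G(y) = (2*y)**2 = 4*y**2)
T(A) = 30 + A
F(w, W) = -157*w/6 + W/6 (F(w, W) = (-157*w + W)/6 = (W - 157*w)/6 = -157*w/6 + W/6)
F(T(-12), 167) + G(-107) = (-157*(30 - 12)/6 + (1/6)*167) + 4*(-107)**2 = (-157/6*18 + 167/6) + 4*11449 = (-471 + 167/6) + 45796 = -2659/6 + 45796 = 272117/6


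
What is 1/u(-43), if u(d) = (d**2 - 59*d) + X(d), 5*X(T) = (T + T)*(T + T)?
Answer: 5/29326 ≈ 0.00017050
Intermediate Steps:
X(T) = 4*T**2/5 (X(T) = ((T + T)*(T + T))/5 = ((2*T)*(2*T))/5 = (4*T**2)/5 = 4*T**2/5)
u(d) = -59*d + 9*d**2/5 (u(d) = (d**2 - 59*d) + 4*d**2/5 = -59*d + 9*d**2/5)
1/u(-43) = 1/((1/5)*(-43)*(-295 + 9*(-43))) = 1/((1/5)*(-43)*(-295 - 387)) = 1/((1/5)*(-43)*(-682)) = 1/(29326/5) = 5/29326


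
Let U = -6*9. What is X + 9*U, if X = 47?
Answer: -439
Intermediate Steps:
U = -54
X + 9*U = 47 + 9*(-54) = 47 - 486 = -439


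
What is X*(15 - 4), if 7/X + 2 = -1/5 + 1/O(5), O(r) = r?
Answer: -77/2 ≈ -38.500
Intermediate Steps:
X = -7/2 (X = 7/(-2 + (-1/5 + 1/5)) = 7/(-2 + 0) = 7/(-2) = 7*(-1/2) = -7/2 ≈ -3.5000)
X*(15 - 4) = -7*(15 - 4)/2 = -7/2*11 = -77/2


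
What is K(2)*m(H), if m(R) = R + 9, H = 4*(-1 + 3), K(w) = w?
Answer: 34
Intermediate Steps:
H = 8 (H = 4*2 = 8)
m(R) = 9 + R
K(2)*m(H) = 2*(9 + 8) = 2*17 = 34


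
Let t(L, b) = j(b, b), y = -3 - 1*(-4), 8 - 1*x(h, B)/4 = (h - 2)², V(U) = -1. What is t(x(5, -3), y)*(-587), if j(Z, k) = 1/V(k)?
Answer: 587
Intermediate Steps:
x(h, B) = 32 - 4*(-2 + h)² (x(h, B) = 32 - 4*(h - 2)² = 32 - 4*(-2 + h)²)
y = 1 (y = -3 + 4 = 1)
j(Z, k) = -1 (j(Z, k) = 1/(-1) = -1)
t(L, b) = -1
t(x(5, -3), y)*(-587) = -1*(-587) = 587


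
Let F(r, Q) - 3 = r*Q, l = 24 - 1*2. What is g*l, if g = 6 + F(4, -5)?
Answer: -242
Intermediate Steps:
l = 22 (l = 24 - 2 = 22)
F(r, Q) = 3 + Q*r (F(r, Q) = 3 + r*Q = 3 + Q*r)
g = -11 (g = 6 + (3 - 5*4) = 6 + (3 - 20) = 6 - 17 = -11)
g*l = -11*22 = -242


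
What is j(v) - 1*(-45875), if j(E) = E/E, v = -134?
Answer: 45876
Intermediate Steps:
j(E) = 1
j(v) - 1*(-45875) = 1 - 1*(-45875) = 1 + 45875 = 45876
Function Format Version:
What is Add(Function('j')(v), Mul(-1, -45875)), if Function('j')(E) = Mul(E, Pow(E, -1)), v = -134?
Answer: 45876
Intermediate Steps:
Function('j')(E) = 1
Add(Function('j')(v), Mul(-1, -45875)) = Add(1, Mul(-1, -45875)) = Add(1, 45875) = 45876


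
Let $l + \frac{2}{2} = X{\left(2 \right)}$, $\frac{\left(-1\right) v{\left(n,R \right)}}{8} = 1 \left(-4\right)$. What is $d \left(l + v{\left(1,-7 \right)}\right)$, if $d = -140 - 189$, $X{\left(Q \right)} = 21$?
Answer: $-17108$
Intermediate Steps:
$v{\left(n,R \right)} = 32$ ($v{\left(n,R \right)} = - 8 \cdot 1 \left(-4\right) = \left(-8\right) \left(-4\right) = 32$)
$l = 20$ ($l = -1 + 21 = 20$)
$d = -329$
$d \left(l + v{\left(1,-7 \right)}\right) = - 329 \left(20 + 32\right) = \left(-329\right) 52 = -17108$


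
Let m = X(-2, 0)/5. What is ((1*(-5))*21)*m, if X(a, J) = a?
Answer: 42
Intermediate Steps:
m = -⅖ (m = -2/5 = -2*⅕ = -⅖ ≈ -0.40000)
((1*(-5))*21)*m = ((1*(-5))*21)*(-⅖) = -5*21*(-⅖) = -105*(-⅖) = 42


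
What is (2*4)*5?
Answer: 40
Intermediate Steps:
(2*4)*5 = 8*5 = 40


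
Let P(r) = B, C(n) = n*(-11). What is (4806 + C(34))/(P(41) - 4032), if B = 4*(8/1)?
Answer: -277/250 ≈ -1.1080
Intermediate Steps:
B = 32 (B = 4*(8*1) = 4*8 = 32)
C(n) = -11*n
P(r) = 32
(4806 + C(34))/(P(41) - 4032) = (4806 - 11*34)/(32 - 4032) = (4806 - 374)/(-4000) = 4432*(-1/4000) = -277/250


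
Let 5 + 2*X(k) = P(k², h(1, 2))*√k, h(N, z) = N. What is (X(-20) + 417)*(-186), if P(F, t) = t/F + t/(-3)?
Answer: -77097 + 12307*I*√5/200 ≈ -77097.0 + 137.6*I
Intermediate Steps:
P(F, t) = -t/3 + t/F (P(F, t) = t/F + t*(-⅓) = t/F - t/3 = -t/3 + t/F)
X(k) = -5/2 + √k*(-⅓ + k⁻²)/2 (X(k) = -5/2 + ((-⅓*1 + 1/k²)*√k)/2 = -5/2 + ((-⅓ + 1/k²)*√k)/2 = -5/2 + ((-⅓ + k⁻²)*√k)/2 = -5/2 + (√k*(-⅓ + k⁻²))/2 = -5/2 + √k*(-⅓ + k⁻²)/2)
(X(-20) + 417)*(-186) = ((3 - 1*(-20)² - (-600)*I*√5)/(6*(-20)^(3/2)) + 417)*(-186) = ((I*√5/200)*(3 - 1*400 - (-600)*I*√5)/6 + 417)*(-186) = ((I*√5/200)*(3 - 400 + 600*I*√5)/6 + 417)*(-186) = ((I*√5/200)*(-397 + 600*I*√5)/6 + 417)*(-186) = (I*√5*(-397 + 600*I*√5)/1200 + 417)*(-186) = (417 + I*√5*(-397 + 600*I*√5)/1200)*(-186) = -77562 - 31*I*√5*(-397 + 600*I*√5)/200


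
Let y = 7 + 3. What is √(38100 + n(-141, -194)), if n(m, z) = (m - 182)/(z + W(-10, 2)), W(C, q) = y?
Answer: √322493258/92 ≈ 195.20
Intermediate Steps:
y = 10
W(C, q) = 10
n(m, z) = (-182 + m)/(10 + z) (n(m, z) = (m - 182)/(z + 10) = (-182 + m)/(10 + z))
√(38100 + n(-141, -194)) = √(38100 + (-182 - 141)/(10 - 194)) = √(38100 - 323/(-184)) = √(38100 - 1/184*(-323)) = √(38100 + 323/184) = √(7010723/184) = √322493258/92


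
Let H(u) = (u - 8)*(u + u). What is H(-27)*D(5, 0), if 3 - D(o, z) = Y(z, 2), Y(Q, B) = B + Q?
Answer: 1890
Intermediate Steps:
D(o, z) = 1 - z (D(o, z) = 3 - (2 + z) = 3 + (-2 - z) = 1 - z)
H(u) = 2*u*(-8 + u) (H(u) = (-8 + u)*(2*u) = 2*u*(-8 + u))
H(-27)*D(5, 0) = (2*(-27)*(-8 - 27))*(1 - 1*0) = (2*(-27)*(-35))*(1 + 0) = 1890*1 = 1890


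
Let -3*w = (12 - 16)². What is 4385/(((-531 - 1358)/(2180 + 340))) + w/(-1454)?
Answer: -24100471088/4119909 ≈ -5849.8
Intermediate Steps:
w = -16/3 (w = -(12 - 16)²/3 = -⅓*(-4)² = -⅓*16 = -16/3 ≈ -5.3333)
4385/(((-531 - 1358)/(2180 + 340))) + w/(-1454) = 4385/(((-531 - 1358)/(2180 + 340))) - 16/3/(-1454) = 4385/((-1889/2520)) - 16/3*(-1/1454) = 4385/((-1889*1/2520)) + 8/2181 = 4385/(-1889/2520) + 8/2181 = 4385*(-2520/1889) + 8/2181 = -11050200/1889 + 8/2181 = -24100471088/4119909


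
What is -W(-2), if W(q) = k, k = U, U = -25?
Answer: 25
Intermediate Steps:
k = -25
W(q) = -25
-W(-2) = -1*(-25) = 25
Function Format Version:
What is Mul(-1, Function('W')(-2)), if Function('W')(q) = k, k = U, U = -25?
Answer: 25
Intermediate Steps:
k = -25
Function('W')(q) = -25
Mul(-1, Function('W')(-2)) = Mul(-1, -25) = 25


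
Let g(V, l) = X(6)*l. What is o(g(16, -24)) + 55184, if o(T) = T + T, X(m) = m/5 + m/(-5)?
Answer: 55184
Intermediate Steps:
X(m) = 0 (X(m) = m*(⅕) + m*(-⅕) = m/5 - m/5 = 0)
g(V, l) = 0 (g(V, l) = 0*l = 0)
o(T) = 2*T
o(g(16, -24)) + 55184 = 2*0 + 55184 = 0 + 55184 = 55184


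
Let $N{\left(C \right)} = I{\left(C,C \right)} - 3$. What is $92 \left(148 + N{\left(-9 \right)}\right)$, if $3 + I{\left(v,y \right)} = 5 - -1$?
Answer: $13616$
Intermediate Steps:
$I{\left(v,y \right)} = 3$ ($I{\left(v,y \right)} = -3 + \left(5 - -1\right) = -3 + \left(5 + 1\right) = -3 + 6 = 3$)
$N{\left(C \right)} = 0$ ($N{\left(C \right)} = 3 - 3 = 0$)
$92 \left(148 + N{\left(-9 \right)}\right) = 92 \left(148 + 0\right) = 92 \cdot 148 = 13616$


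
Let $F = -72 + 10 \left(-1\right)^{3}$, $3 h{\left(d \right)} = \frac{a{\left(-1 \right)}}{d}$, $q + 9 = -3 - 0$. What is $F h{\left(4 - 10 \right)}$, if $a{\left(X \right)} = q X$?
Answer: $\frac{164}{3} \approx 54.667$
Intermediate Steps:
$q = -12$ ($q = -9 - 3 = -12$)
$a{\left(X \right)} = - 12 X$
$h{\left(d \right)} = \frac{4}{d}$ ($h{\left(d \right)} = \frac{\left(-12\right) \left(-1\right) \frac{1}{d}}{3} = \frac{12 \frac{1}{d}}{3} = \frac{4}{d}$)
$F = -82$ ($F = -72 + 10 \left(-1\right) = -72 - 10 = -82$)
$F h{\left(4 - 10 \right)} = - 82 \frac{4}{4 - 10} = - 82 \frac{4}{-6} = - 82 \cdot 4 \left(- \frac{1}{6}\right) = \left(-82\right) \left(- \frac{2}{3}\right) = \frac{164}{3}$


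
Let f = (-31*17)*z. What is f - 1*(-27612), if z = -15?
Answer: 35517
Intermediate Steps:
f = 7905 (f = -31*17*(-15) = -527*(-15) = 7905)
f - 1*(-27612) = 7905 - 1*(-27612) = 7905 + 27612 = 35517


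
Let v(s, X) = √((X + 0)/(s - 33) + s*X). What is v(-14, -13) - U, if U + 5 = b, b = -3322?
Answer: 3327 + √402649/47 ≈ 3340.5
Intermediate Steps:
U = -3327 (U = -5 - 3322 = -3327)
v(s, X) = √(X*s + X/(-33 + s)) (v(s, X) = √(X/(-33 + s) + X*s) = √(X*s + X/(-33 + s)))
v(-14, -13) - U = √(-13*(1 - 14*(-33 - 14))/(-33 - 14)) - 1*(-3327) = √(-13*(1 - 14*(-47))/(-47)) + 3327 = √(-13*(-1/47)*(1 + 658)) + 3327 = √(-13*(-1/47)*659) + 3327 = √(8567/47) + 3327 = √402649/47 + 3327 = 3327 + √402649/47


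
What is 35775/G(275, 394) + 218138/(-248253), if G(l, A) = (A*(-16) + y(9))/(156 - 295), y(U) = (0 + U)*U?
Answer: 1233136426651/1544878419 ≈ 798.21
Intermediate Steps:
y(U) = U² (y(U) = U*U = U²)
G(l, A) = -81/139 + 16*A/139 (G(l, A) = (A*(-16) + 9²)/(156 - 295) = (-16*A + 81)/(-139) = (81 - 16*A)*(-1/139) = -81/139 + 16*A/139)
35775/G(275, 394) + 218138/(-248253) = 35775/(-81/139 + (16/139)*394) + 218138/(-248253) = 35775/(-81/139 + 6304/139) + 218138*(-1/248253) = 35775/(6223/139) - 218138/248253 = 35775*(139/6223) - 218138/248253 = 4972725/6223 - 218138/248253 = 1233136426651/1544878419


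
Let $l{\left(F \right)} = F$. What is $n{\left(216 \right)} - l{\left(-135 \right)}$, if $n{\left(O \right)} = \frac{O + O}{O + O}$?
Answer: $136$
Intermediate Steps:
$n{\left(O \right)} = 1$ ($n{\left(O \right)} = \frac{2 O}{2 O} = 2 O \frac{1}{2 O} = 1$)
$n{\left(216 \right)} - l{\left(-135 \right)} = 1 - -135 = 1 + 135 = 136$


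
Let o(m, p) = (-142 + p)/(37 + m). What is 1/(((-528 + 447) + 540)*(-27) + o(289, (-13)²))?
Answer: -326/4040091 ≈ -8.0691e-5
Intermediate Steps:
o(m, p) = (-142 + p)/(37 + m)
1/(((-528 + 447) + 540)*(-27) + o(289, (-13)²)) = 1/(((-528 + 447) + 540)*(-27) + (-142 + (-13)²)/(37 + 289)) = 1/((-81 + 540)*(-27) + (-142 + 169)/326) = 1/(459*(-27) + (1/326)*27) = 1/(-12393 + 27/326) = 1/(-4040091/326) = -326/4040091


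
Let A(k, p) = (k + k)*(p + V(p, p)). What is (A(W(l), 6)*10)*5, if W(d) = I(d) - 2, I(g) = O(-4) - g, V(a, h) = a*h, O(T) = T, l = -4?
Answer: -8400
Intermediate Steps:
I(g) = -4 - g
W(d) = -6 - d (W(d) = (-4 - d) - 2 = -6 - d)
A(k, p) = 2*k*(p + p²) (A(k, p) = (k + k)*(p + p*p) = (2*k)*(p + p²) = 2*k*(p + p²))
(A(W(l), 6)*10)*5 = ((2*(-6 - 1*(-4))*6*(1 + 6))*10)*5 = ((2*(-6 + 4)*6*7)*10)*5 = ((2*(-2)*6*7)*10)*5 = -168*10*5 = -1680*5 = -8400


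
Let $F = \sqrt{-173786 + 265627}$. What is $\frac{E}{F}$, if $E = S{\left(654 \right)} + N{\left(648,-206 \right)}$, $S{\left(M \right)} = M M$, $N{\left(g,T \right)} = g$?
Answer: $\frac{428364 \sqrt{91841}}{91841} \approx 1413.5$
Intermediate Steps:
$S{\left(M \right)} = M^{2}$
$F = \sqrt{91841} \approx 303.05$
$E = 428364$ ($E = 654^{2} + 648 = 427716 + 648 = 428364$)
$\frac{E}{F} = \frac{428364}{\sqrt{91841}} = 428364 \frac{\sqrt{91841}}{91841} = \frac{428364 \sqrt{91841}}{91841}$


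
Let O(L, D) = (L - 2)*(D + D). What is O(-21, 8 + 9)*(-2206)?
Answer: 1725092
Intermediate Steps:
O(L, D) = 2*D*(-2 + L) (O(L, D) = (-2 + L)*(2*D) = 2*D*(-2 + L))
O(-21, 8 + 9)*(-2206) = (2*(8 + 9)*(-2 - 21))*(-2206) = (2*17*(-23))*(-2206) = -782*(-2206) = 1725092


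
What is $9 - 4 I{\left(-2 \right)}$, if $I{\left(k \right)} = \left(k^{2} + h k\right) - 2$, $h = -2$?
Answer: $-15$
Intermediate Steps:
$I{\left(k \right)} = -2 + k^{2} - 2 k$ ($I{\left(k \right)} = \left(k^{2} - 2 k\right) - 2 = -2 + k^{2} - 2 k$)
$9 - 4 I{\left(-2 \right)} = 9 - 4 \left(-2 + \left(-2\right)^{2} - -4\right) = 9 - 4 \left(-2 + 4 + 4\right) = 9 - 24 = -15$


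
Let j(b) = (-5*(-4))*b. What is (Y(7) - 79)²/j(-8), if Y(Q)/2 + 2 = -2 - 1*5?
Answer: -9409/160 ≈ -58.806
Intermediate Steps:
j(b) = 20*b
Y(Q) = -18 (Y(Q) = -4 + 2*(-2 - 1*5) = -4 + 2*(-2 - 5) = -4 + 2*(-7) = -4 - 14 = -18)
(Y(7) - 79)²/j(-8) = (-18 - 79)²/((20*(-8))) = (-97)²/(-160) = 9409*(-1/160) = -9409/160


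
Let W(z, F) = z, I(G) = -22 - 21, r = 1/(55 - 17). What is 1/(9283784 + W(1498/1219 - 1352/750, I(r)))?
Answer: 457125/4243849498706 ≈ 1.0771e-7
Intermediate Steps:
r = 1/38 ≈ 0.026316
I(G) = -43
1/(9283784 + W(1498/1219 - 1352/750, I(r))) = 1/(9283784 + (1498/1219 - 1352/750)) = 1/(9283784 + (1498*(1/1219) - 1352*1/750)) = 1/(9283784 + (1498/1219 - 676/375)) = 1/(9283784 - 262294/457125) = 1/(4243849498706/457125) = 457125/4243849498706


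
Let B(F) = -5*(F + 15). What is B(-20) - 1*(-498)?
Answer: 523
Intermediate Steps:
B(F) = -75 - 5*F (B(F) = -5*(15 + F) = -75 - 5*F)
B(-20) - 1*(-498) = (-75 - 5*(-20)) - 1*(-498) = (-75 + 100) + 498 = 25 + 498 = 523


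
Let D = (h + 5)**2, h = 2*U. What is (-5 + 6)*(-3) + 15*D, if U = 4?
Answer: 2532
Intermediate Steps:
h = 8 (h = 2*4 = 8)
D = 169 (D = (8 + 5)**2 = 13**2 = 169)
(-5 + 6)*(-3) + 15*D = (-5 + 6)*(-3) + 15*169 = 1*(-3) + 2535 = -3 + 2535 = 2532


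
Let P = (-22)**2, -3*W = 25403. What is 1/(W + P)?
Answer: -3/23951 ≈ -0.00012526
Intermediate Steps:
W = -25403/3 (W = -1/3*25403 = -25403/3 ≈ -8467.7)
P = 484
1/(W + P) = 1/(-25403/3 + 484) = 1/(-23951/3) = -3/23951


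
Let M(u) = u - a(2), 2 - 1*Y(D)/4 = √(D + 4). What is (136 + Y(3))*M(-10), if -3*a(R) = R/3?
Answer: -1408 + 352*√7/9 ≈ -1304.5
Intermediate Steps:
a(R) = -R/9 (a(R) = -R/(3*3) = -R/9)
Y(D) = 8 - 4*√(4 + D) (Y(D) = 8 - 4*√(D + 4) = 8 - 4*√(4 + D))
M(u) = 2/9 + u (M(u) = u - (-1)*2/9 = u - 1*(-2/9) = u + 2/9 = 2/9 + u)
(136 + Y(3))*M(-10) = (136 + (8 - 4*√(4 + 3)))*(2/9 - 10) = (136 + (8 - 4*√7))*(-88/9) = (144 - 4*√7)*(-88/9) = -1408 + 352*√7/9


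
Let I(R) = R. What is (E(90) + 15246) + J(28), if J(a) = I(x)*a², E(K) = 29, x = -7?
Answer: 9787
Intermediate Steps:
J(a) = -7*a²
(E(90) + 15246) + J(28) = (29 + 15246) - 7*28² = 15275 - 7*784 = 15275 - 5488 = 9787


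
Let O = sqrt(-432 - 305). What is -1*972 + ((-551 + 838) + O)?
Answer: -685 + I*sqrt(737) ≈ -685.0 + 27.148*I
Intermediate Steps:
O = I*sqrt(737) (O = sqrt(-737) = I*sqrt(737) ≈ 27.148*I)
-1*972 + ((-551 + 838) + O) = -1*972 + ((-551 + 838) + I*sqrt(737)) = -972 + (287 + I*sqrt(737)) = -685 + I*sqrt(737)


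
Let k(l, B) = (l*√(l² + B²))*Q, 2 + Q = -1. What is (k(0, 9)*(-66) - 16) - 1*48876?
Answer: -48892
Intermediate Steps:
Q = -3 (Q = -2 - 1 = -3)
k(l, B) = -3*l*√(B² + l²) (k(l, B) = (l*√(l² + B²))*(-3) = (l*√(B² + l²))*(-3) = -3*l*√(B² + l²))
(k(0, 9)*(-66) - 16) - 1*48876 = (-3*0*√(9² + 0²)*(-66) - 16) - 1*48876 = (-3*0*√(81 + 0)*(-66) - 16) - 48876 = (-3*0*√81*(-66) - 16) - 48876 = (-3*0*9*(-66) - 16) - 48876 = (0*(-66) - 16) - 48876 = (0 - 16) - 48876 = -16 - 48876 = -48892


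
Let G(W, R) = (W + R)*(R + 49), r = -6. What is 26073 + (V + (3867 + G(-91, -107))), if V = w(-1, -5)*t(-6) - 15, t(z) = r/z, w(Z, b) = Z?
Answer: 41408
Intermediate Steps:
G(W, R) = (49 + R)*(R + W) (G(W, R) = (R + W)*(49 + R) = (49 + R)*(R + W))
t(z) = -6/z
V = -16 (V = -(-6)/(-6) - 15 = -(-6)*(-1)/6 - 15 = -1*1 - 15 = -1 - 15 = -16)
26073 + (V + (3867 + G(-91, -107))) = 26073 + (-16 + (3867 + ((-107)² + 49*(-107) + 49*(-91) - 107*(-91)))) = 26073 + (-16 + (3867 + (11449 - 5243 - 4459 + 9737))) = 26073 + (-16 + (3867 + 11484)) = 26073 + (-16 + 15351) = 26073 + 15335 = 41408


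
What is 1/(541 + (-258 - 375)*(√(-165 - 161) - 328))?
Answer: 208165/43463291839 + 633*I*√326/43463291839 ≈ 4.7894e-6 + 2.6296e-7*I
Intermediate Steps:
1/(541 + (-258 - 375)*(√(-165 - 161) - 328)) = 1/(541 - 633*(√(-326) - 328)) = 1/(541 - 633*(I*√326 - 328)) = 1/(541 - 633*(-328 + I*√326)) = 1/(541 + (207624 - 633*I*√326)) = 1/(208165 - 633*I*√326)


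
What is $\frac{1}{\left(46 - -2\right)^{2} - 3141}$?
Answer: $- \frac{1}{837} \approx -0.0011947$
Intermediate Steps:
$\frac{1}{\left(46 - -2\right)^{2} - 3141} = \frac{1}{\left(46 + \left(-10 + 12\right)\right)^{2} - 3141} = \frac{1}{\left(46 + 2\right)^{2} - 3141} = \frac{1}{48^{2} - 3141} = \frac{1}{2304 - 3141} = \frac{1}{-837} = - \frac{1}{837}$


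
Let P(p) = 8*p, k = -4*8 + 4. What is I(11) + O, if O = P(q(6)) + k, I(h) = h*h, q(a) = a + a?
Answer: 189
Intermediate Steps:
q(a) = 2*a
I(h) = h**2
k = -28 (k = -32 + 4 = -28)
O = 68 (O = 8*(2*6) - 28 = 8*12 - 28 = 96 - 28 = 68)
I(11) + O = 11**2 + 68 = 121 + 68 = 189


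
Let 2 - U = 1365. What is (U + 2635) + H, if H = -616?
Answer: 656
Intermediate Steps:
U = -1363 (U = 2 - 1*1365 = 2 - 1365 = -1363)
(U + 2635) + H = (-1363 + 2635) - 616 = 1272 - 616 = 656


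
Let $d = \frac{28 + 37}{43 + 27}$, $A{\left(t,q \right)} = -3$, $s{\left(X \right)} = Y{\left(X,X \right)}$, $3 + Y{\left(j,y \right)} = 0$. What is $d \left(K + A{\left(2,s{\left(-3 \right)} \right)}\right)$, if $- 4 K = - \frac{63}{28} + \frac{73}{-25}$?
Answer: $- \frac{8879}{5600} \approx -1.5855$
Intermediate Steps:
$Y{\left(j,y \right)} = -3$ ($Y{\left(j,y \right)} = -3 + 0 = -3$)
$s{\left(X \right)} = -3$
$K = \frac{517}{400}$ ($K = - \frac{- \frac{63}{28} + \frac{73}{-25}}{4} = - \frac{\left(-63\right) \frac{1}{28} + 73 \left(- \frac{1}{25}\right)}{4} = - \frac{- \frac{9}{4} - \frac{73}{25}}{4} = \left(- \frac{1}{4}\right) \left(- \frac{517}{100}\right) = \frac{517}{400} \approx 1.2925$)
$d = \frac{13}{14}$ ($d = \frac{65}{70} = 65 \cdot \frac{1}{70} = \frac{13}{14} \approx 0.92857$)
$d \left(K + A{\left(2,s{\left(-3 \right)} \right)}\right) = \frac{13 \left(\frac{517}{400} - 3\right)}{14} = \frac{13}{14} \left(- \frac{683}{400}\right) = - \frac{8879}{5600}$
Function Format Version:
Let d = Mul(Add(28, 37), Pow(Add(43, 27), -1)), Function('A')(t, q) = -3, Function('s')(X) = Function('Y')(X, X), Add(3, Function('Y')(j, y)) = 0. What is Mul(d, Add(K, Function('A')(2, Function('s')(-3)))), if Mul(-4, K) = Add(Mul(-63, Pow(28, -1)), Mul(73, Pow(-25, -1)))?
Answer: Rational(-8879, 5600) ≈ -1.5855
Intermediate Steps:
Function('Y')(j, y) = -3 (Function('Y')(j, y) = Add(-3, 0) = -3)
Function('s')(X) = -3
K = Rational(517, 400) (K = Mul(Rational(-1, 4), Add(Mul(-63, Pow(28, -1)), Mul(73, Pow(-25, -1)))) = Mul(Rational(-1, 4), Add(Mul(-63, Rational(1, 28)), Mul(73, Rational(-1, 25)))) = Mul(Rational(-1, 4), Add(Rational(-9, 4), Rational(-73, 25))) = Mul(Rational(-1, 4), Rational(-517, 100)) = Rational(517, 400) ≈ 1.2925)
d = Rational(13, 14) (d = Mul(65, Pow(70, -1)) = Mul(65, Rational(1, 70)) = Rational(13, 14) ≈ 0.92857)
Mul(d, Add(K, Function('A')(2, Function('s')(-3)))) = Mul(Rational(13, 14), Add(Rational(517, 400), -3)) = Mul(Rational(13, 14), Rational(-683, 400)) = Rational(-8879, 5600)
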